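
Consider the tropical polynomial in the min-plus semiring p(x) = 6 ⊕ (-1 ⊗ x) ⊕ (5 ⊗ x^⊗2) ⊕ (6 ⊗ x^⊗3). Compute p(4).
p(4) = 3

A tropical monomial a ⊗ x^⊗i evaluates to a + i · x. Evaluating each term at x = 4:
  Term 0 contributes 6 + 0 · 4 = 6
  Term 1 contributes -1 + 1 · 4 = 3
  Term 2 contributes 5 + 2 · 4 = 13
  Term 3 contributes 6 + 3 · 4 = 18
p(4) = ⊕ of these = min[6, 3, 13, 18] = 3.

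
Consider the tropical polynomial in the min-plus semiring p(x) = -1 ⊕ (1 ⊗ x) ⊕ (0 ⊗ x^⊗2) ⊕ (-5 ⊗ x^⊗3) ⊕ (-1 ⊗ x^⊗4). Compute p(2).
p(2) = -1

A tropical monomial a ⊗ x^⊗i evaluates to a + i · x. Evaluating each term at x = 2:
  Term 0 contributes -1 + 0 · 2 = -1
  Term 1 contributes 1 + 1 · 2 = 3
  Term 2 contributes 0 + 2 · 2 = 4
  Term 3 contributes -5 + 3 · 2 = 1
  Term 4 contributes -1 + 4 · 2 = 7
p(2) = ⊕ of these = min[-1, 3, 4, 1, 7] = -1.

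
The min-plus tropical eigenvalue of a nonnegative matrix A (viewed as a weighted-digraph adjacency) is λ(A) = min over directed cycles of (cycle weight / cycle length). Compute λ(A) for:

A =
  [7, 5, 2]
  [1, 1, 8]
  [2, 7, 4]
λ(A) = 1

Enumerate directed cycles and compute their means (weight / length). Sample:
  cycle 0 → 0: weight = 7, length = 1, mean = 7/1 ≈ 7.000
  cycle 1 → 1: weight = 1, length = 1, mean = 1/1 ≈ 1.000
  cycle 2 → 2: weight = 4, length = 1, mean = 4/1 ≈ 4.000
  cycle 0 → 1 → 0: weight = 6, length = 2, mean = 6/2 ≈ 3.000
  cycle 0 → 2 → 0: weight = 4, length = 2, mean = 4/2 ≈ 2.000
  cycle 1 → 0 → 1: weight = 6, length = 2, mean = 6/2 ≈ 3.000
Minimum mean = 1.000, attained e.g. along the cycle 1 → 1 with weight 1 and length 1. So λ(A) = 1/1 = 1.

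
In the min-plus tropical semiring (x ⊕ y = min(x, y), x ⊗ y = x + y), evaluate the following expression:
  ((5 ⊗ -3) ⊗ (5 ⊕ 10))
((5 ⊗ -3) ⊗ (5 ⊕ 10)) = 7

Expand innermost to outermost. Recall ⊕ takes the minimum of its arguments and ⊗ takes their sum. Working out the expression ((5 ⊗ -3) ⊗ (5 ⊕ 10)) gives 7.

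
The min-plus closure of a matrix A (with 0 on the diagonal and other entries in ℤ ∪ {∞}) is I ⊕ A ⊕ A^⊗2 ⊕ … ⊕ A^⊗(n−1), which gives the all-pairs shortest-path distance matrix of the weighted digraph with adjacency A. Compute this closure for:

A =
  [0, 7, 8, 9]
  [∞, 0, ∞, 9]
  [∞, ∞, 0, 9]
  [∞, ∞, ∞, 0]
Closure =
  [0, 7, 8, 9]
  [∞, 0, ∞, 9]
  [∞, ∞, 0, 9]
  [∞, ∞, ∞, 0]

This is the Floyd-Warshall all-pairs shortest-path computation. For each intermediate vertex k = 0, 1, …, 3, update dist[i][j] ← min(dist[i][j], dist[i][k] + dist[k][j]). The final matrix gives, for each (i, j), the minimum total weight of any directed path from i to j (possibly empty when i = j).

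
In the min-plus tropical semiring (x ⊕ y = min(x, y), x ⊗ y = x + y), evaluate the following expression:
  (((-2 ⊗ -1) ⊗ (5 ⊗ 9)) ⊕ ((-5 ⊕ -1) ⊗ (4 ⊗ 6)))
(((-2 ⊗ -1) ⊗ (5 ⊗ 9)) ⊕ ((-5 ⊕ -1) ⊗ (4 ⊗ 6))) = 5

Expand innermost to outermost. Recall ⊕ takes the minimum of its arguments and ⊗ takes their sum. Working out the expression (((-2 ⊗ -1) ⊗ (5 ⊗ 9)) ⊕ ((-5 ⊕ -1) ⊗ (4 ⊗ 6))) gives 5.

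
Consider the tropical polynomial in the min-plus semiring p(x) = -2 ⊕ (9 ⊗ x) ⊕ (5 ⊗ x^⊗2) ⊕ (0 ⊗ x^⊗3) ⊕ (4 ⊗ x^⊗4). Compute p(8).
p(8) = -2

A tropical monomial a ⊗ x^⊗i evaluates to a + i · x. Evaluating each term at x = 8:
  Term 0 contributes -2 + 0 · 8 = -2
  Term 1 contributes 9 + 1 · 8 = 17
  Term 2 contributes 5 + 2 · 8 = 21
  Term 3 contributes 0 + 3 · 8 = 24
  Term 4 contributes 4 + 4 · 8 = 36
p(8) = ⊕ of these = min[-2, 17, 21, 24, 36] = -2.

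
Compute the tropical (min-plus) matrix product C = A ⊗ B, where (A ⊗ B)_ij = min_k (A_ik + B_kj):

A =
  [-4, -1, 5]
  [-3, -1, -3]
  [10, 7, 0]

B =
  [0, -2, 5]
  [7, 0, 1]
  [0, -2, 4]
A ⊗ B =
  [-4, -6, 0]
  [-3, -5, 0]
  [0, -2, 4]

Apply the min-plus product entry-by-entry:
  C[0][0] = min over k of (A[0][0] + B[0][0] = -4 + 0 = -4, A[0][1] + B[1][0] = -1 + 7 = 6, A[0][2] + B[2][0] = 5 + 0 = 5) = -4 (attained at k = 0)
  C[0][1] = min over k of (A[0][0] + B[0][1] = -4 + -2 = -6, A[0][1] + B[1][1] = -1 + 0 = -1, A[0][2] + B[2][1] = 5 + -2 = 3) = -6 (attained at k = 0)
  C[0][2] = min over k of (A[0][0] + B[0][2] = -4 + 5 = 1, A[0][1] + B[1][2] = -1 + 1 = 0, A[0][2] + B[2][2] = 5 + 4 = 9) = 0 (attained at k = 1)
  C[1][0] = min over k of (A[1][0] + B[0][0] = -3 + 0 = -3, A[1][1] + B[1][0] = -1 + 7 = 6, A[1][2] + B[2][0] = -3 + 0 = -3) = -3 (attained at k = 0)
  C[1][1] = min over k of (A[1][0] + B[0][1] = -3 + -2 = -5, A[1][1] + B[1][1] = -1 + 0 = -1, A[1][2] + B[2][1] = -3 + -2 = -5) = -5 (attained at k = 0)
  C[1][2] = min over k of (A[1][0] + B[0][2] = -3 + 5 = 2, A[1][1] + B[1][2] = -1 + 1 = 0, A[1][2] + B[2][2] = -3 + 4 = 1) = 0 (attained at k = 1)
  C[2][0] = min over k of (A[2][0] + B[0][0] = 10 + 0 = 10, A[2][1] + B[1][0] = 7 + 7 = 14, A[2][2] + B[2][0] = 0 + 0 = 0) = 0 (attained at k = 2)
  C[2][1] = min over k of (A[2][0] + B[0][1] = 10 + -2 = 8, A[2][1] + B[1][1] = 7 + 0 = 7, A[2][2] + B[2][1] = 0 + -2 = -2) = -2 (attained at k = 2)
  C[2][2] = min over k of (A[2][0] + B[0][2] = 10 + 5 = 15, A[2][1] + B[1][2] = 7 + 1 = 8, A[2][2] + B[2][2] = 0 + 4 = 4) = 4 (attained at k = 2)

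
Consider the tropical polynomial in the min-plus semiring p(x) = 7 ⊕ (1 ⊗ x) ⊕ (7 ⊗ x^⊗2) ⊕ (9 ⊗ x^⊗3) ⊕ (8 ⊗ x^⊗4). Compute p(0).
p(0) = 1

A tropical monomial a ⊗ x^⊗i evaluates to a + i · x. Evaluating each term at x = 0:
  Term 0 contributes 7 + 0 · 0 = 7
  Term 1 contributes 1 + 1 · 0 = 1
  Term 2 contributes 7 + 2 · 0 = 7
  Term 3 contributes 9 + 3 · 0 = 9
  Term 4 contributes 8 + 4 · 0 = 8
p(0) = ⊕ of these = min[7, 1, 7, 9, 8] = 1.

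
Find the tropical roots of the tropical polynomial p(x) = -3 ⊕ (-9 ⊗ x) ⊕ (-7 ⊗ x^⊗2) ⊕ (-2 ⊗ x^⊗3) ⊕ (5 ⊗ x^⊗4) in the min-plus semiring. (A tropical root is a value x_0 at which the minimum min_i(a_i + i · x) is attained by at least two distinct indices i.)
Roots: {-7, -5, -2, 6}

Each tropical root is a break point of the lower envelope of the lines y = a_i + i · x (there are 5 lines, with slopes 0, 1, ..., 4). Only the lines that attain the minimum somewhere contribute to roots; other lines are dominated. Here the surviving (envelope) indices are i = 4, i = 3, i = 2, i = 1, i = 0.
Intersections between consecutive envelope lines give the roots: for adjacent envelope indices i < j the intersection is x = (a_i − a_j) / (j − i). Reading off the sorted break points: {-7, -5, -2, 6}.
Verification: at each break x_0, at least two indices attain the minimum of min_i(a_i + i · x_0).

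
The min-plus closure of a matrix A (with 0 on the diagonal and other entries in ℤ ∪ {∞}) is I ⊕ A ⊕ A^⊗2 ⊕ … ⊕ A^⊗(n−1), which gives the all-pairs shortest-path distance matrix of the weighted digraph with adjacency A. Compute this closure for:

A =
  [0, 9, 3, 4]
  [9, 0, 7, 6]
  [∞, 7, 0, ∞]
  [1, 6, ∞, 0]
Closure =
  [0, 9, 3, 4]
  [7, 0, 7, 6]
  [14, 7, 0, 13]
  [1, 6, 4, 0]

This is the Floyd-Warshall all-pairs shortest-path computation. For each intermediate vertex k = 0, 1, …, 3, update dist[i][j] ← min(dist[i][j], dist[i][k] + dist[k][j]). The final matrix gives, for each (i, j), the minimum total weight of any directed path from i to j (possibly empty when i = j).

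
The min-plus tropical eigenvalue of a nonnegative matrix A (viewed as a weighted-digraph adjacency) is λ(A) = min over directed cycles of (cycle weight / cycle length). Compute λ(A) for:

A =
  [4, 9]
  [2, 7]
λ(A) = 4

Enumerate directed cycles and compute their means (weight / length). Sample:
  cycle 0 → 0: weight = 4, length = 1, mean = 4/1 ≈ 4.000
  cycle 1 → 1: weight = 7, length = 1, mean = 7/1 ≈ 7.000
  cycle 0 → 1 → 0: weight = 11, length = 2, mean = 11/2 ≈ 5.500
  cycle 1 → 0 → 1: weight = 11, length = 2, mean = 11/2 ≈ 5.500
Minimum mean = 4.000, attained e.g. along the cycle 0 → 0 with weight 4 and length 1. So λ(A) = 4/1 = 4.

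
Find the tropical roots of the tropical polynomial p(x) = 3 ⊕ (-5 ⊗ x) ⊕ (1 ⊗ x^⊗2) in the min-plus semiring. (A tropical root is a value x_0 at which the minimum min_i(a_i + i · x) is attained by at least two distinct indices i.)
Roots: {-6, 8}

Each tropical root is a break point of the lower envelope of the lines y = a_i + i · x (there are 3 lines, with slopes 0, 1, ..., 2). Only the lines that attain the minimum somewhere contribute to roots; other lines are dominated. Here the surviving (envelope) indices are i = 2, i = 1, i = 0.
Intersections between consecutive envelope lines give the roots: for adjacent envelope indices i < j the intersection is x = (a_i − a_j) / (j − i). Reading off the sorted break points: {-6, 8}.
Verification: at each break x_0, at least two indices attain the minimum of min_i(a_i + i · x_0).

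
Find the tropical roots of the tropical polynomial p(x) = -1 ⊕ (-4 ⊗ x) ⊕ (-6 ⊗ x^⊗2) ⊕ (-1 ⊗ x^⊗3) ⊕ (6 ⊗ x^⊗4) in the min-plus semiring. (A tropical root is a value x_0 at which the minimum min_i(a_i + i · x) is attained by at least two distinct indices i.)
Roots: {-7, -5, 2, 3}

Each tropical root is a break point of the lower envelope of the lines y = a_i + i · x (there are 5 lines, with slopes 0, 1, ..., 4). Only the lines that attain the minimum somewhere contribute to roots; other lines are dominated. Here the surviving (envelope) indices are i = 4, i = 3, i = 2, i = 1, i = 0.
Intersections between consecutive envelope lines give the roots: for adjacent envelope indices i < j the intersection is x = (a_i − a_j) / (j − i). Reading off the sorted break points: {-7, -5, 2, 3}.
Verification: at each break x_0, at least two indices attain the minimum of min_i(a_i + i · x_0).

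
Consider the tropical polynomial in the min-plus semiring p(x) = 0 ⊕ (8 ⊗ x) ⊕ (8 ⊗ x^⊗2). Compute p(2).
p(2) = 0

A tropical monomial a ⊗ x^⊗i evaluates to a + i · x. Evaluating each term at x = 2:
  Term 0 contributes 0 + 0 · 2 = 0
  Term 1 contributes 8 + 1 · 2 = 10
  Term 2 contributes 8 + 2 · 2 = 12
p(2) = ⊕ of these = min[0, 10, 12] = 0.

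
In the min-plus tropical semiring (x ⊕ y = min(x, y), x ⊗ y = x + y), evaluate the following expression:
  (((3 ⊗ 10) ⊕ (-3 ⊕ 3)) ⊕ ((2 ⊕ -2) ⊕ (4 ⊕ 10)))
(((3 ⊗ 10) ⊕ (-3 ⊕ 3)) ⊕ ((2 ⊕ -2) ⊕ (4 ⊕ 10))) = -3

Expand innermost to outermost. Recall ⊕ takes the minimum of its arguments and ⊗ takes their sum. Working out the expression (((3 ⊗ 10) ⊕ (-3 ⊕ 3)) ⊕ ((2 ⊕ -2) ⊕ (4 ⊕ 10))) gives -3.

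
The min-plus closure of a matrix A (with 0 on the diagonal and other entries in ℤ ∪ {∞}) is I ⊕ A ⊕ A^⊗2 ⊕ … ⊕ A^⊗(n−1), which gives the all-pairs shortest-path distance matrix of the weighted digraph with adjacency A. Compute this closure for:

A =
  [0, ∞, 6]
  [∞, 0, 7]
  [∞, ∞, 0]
Closure =
  [0, ∞, 6]
  [∞, 0, 7]
  [∞, ∞, 0]

This is the Floyd-Warshall all-pairs shortest-path computation. For each intermediate vertex k = 0, 1, …, 2, update dist[i][j] ← min(dist[i][j], dist[i][k] + dist[k][j]). The final matrix gives, for each (i, j), the minimum total weight of any directed path from i to j (possibly empty when i = j).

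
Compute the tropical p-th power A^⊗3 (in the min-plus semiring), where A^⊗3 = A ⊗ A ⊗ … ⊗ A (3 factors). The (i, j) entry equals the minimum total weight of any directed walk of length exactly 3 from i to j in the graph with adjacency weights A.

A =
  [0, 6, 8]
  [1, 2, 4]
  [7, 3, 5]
A^⊗3 =
  [0, 6, 8]
  [1, 6, 8]
  [4, 7, 9]

Each entry (A^⊗3)_ij equals the minimum over all length-3 walks i = v_0 → v_1 → … → v_3 = j of Σ_t A[v_t][v_{t+1}]. For example, for (i, j) = (0, 2) we minimise over 9 possible intermediate vertex sequences; the minimum is 8, attained along the walk 0 → 0 → 0 → 2.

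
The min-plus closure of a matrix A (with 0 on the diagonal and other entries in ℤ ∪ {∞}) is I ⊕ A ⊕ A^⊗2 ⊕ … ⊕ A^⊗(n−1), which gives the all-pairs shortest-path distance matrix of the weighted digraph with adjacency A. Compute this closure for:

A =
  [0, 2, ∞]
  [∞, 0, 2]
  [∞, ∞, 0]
Closure =
  [0, 2, 4]
  [∞, 0, 2]
  [∞, ∞, 0]

This is the Floyd-Warshall all-pairs shortest-path computation. For each intermediate vertex k = 0, 1, …, 2, update dist[i][j] ← min(dist[i][j], dist[i][k] + dist[k][j]). The final matrix gives, for each (i, j), the minimum total weight of any directed path from i to j (possibly empty when i = j).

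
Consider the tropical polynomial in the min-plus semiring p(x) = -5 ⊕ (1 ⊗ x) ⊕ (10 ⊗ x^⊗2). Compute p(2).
p(2) = -5

A tropical monomial a ⊗ x^⊗i evaluates to a + i · x. Evaluating each term at x = 2:
  Term 0 contributes -5 + 0 · 2 = -5
  Term 1 contributes 1 + 1 · 2 = 3
  Term 2 contributes 10 + 2 · 2 = 14
p(2) = ⊕ of these = min[-5, 3, 14] = -5.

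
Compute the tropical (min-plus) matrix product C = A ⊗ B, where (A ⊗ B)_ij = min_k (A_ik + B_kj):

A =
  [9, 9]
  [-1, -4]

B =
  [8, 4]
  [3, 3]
A ⊗ B =
  [12, 12]
  [-1, -1]

Apply the min-plus product entry-by-entry:
  C[0][0] = min over k of (A[0][0] + B[0][0] = 9 + 8 = 17, A[0][1] + B[1][0] = 9 + 3 = 12) = 12 (attained at k = 1)
  C[0][1] = min over k of (A[0][0] + B[0][1] = 9 + 4 = 13, A[0][1] + B[1][1] = 9 + 3 = 12) = 12 (attained at k = 1)
  C[1][0] = min over k of (A[1][0] + B[0][0] = -1 + 8 = 7, A[1][1] + B[1][0] = -4 + 3 = -1) = -1 (attained at k = 1)
  C[1][1] = min over k of (A[1][0] + B[0][1] = -1 + 4 = 3, A[1][1] + B[1][1] = -4 + 3 = -1) = -1 (attained at k = 1)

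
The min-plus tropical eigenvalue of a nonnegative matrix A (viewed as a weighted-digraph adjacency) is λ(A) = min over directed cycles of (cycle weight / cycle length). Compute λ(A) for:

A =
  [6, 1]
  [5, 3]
λ(A) = 3

Enumerate directed cycles and compute their means (weight / length). Sample:
  cycle 0 → 0: weight = 6, length = 1, mean = 6/1 ≈ 6.000
  cycle 1 → 1: weight = 3, length = 1, mean = 3/1 ≈ 3.000
  cycle 0 → 1 → 0: weight = 6, length = 2, mean = 6/2 ≈ 3.000
  cycle 1 → 0 → 1: weight = 6, length = 2, mean = 6/2 ≈ 3.000
Minimum mean = 3.000, attained e.g. along the cycle 1 → 1 with weight 3 and length 1. So λ(A) = 3/1 = 3.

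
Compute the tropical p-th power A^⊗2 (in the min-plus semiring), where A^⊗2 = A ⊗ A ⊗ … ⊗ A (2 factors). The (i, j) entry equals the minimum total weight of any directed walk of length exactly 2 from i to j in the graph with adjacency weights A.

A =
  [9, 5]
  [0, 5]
A^⊗2 =
  [5, 10]
  [5, 5]

Each entry (A^⊗2)_ij equals the minimum over all length-2 walks i = v_0 → v_1 → … → v_2 = j of Σ_t A[v_t][v_{t+1}]. For example, for (i, j) = (0, 1) we minimise over 2 possible intermediate vertex sequences; the minimum is 10, attained along the walk 0 → 1 → 1.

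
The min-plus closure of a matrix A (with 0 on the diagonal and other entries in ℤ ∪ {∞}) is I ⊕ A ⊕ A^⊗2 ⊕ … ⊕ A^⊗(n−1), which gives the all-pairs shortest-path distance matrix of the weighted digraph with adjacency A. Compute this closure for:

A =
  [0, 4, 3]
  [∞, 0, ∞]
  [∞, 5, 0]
Closure =
  [0, 4, 3]
  [∞, 0, ∞]
  [∞, 5, 0]

This is the Floyd-Warshall all-pairs shortest-path computation. For each intermediate vertex k = 0, 1, …, 2, update dist[i][j] ← min(dist[i][j], dist[i][k] + dist[k][j]). The final matrix gives, for each (i, j), the minimum total weight of any directed path from i to j (possibly empty when i = j).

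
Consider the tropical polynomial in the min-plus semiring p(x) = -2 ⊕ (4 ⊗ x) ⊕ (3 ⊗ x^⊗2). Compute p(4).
p(4) = -2

A tropical monomial a ⊗ x^⊗i evaluates to a + i · x. Evaluating each term at x = 4:
  Term 0 contributes -2 + 0 · 4 = -2
  Term 1 contributes 4 + 1 · 4 = 8
  Term 2 contributes 3 + 2 · 4 = 11
p(4) = ⊕ of these = min[-2, 8, 11] = -2.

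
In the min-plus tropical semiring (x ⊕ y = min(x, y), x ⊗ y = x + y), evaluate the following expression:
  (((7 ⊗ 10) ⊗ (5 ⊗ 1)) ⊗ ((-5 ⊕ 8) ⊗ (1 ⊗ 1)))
(((7 ⊗ 10) ⊗ (5 ⊗ 1)) ⊗ ((-5 ⊕ 8) ⊗ (1 ⊗ 1))) = 20

Expand innermost to outermost. Recall ⊕ takes the minimum of its arguments and ⊗ takes their sum. Working out the expression (((7 ⊗ 10) ⊗ (5 ⊗ 1)) ⊗ ((-5 ⊕ 8) ⊗ (1 ⊗ 1))) gives 20.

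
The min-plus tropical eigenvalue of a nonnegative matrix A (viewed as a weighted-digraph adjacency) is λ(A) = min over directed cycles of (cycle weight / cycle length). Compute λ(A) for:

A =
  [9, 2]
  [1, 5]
λ(A) = 3/2

Enumerate directed cycles and compute their means (weight / length). Sample:
  cycle 0 → 0: weight = 9, length = 1, mean = 9/1 ≈ 9.000
  cycle 1 → 1: weight = 5, length = 1, mean = 5/1 ≈ 5.000
  cycle 0 → 1 → 0: weight = 3, length = 2, mean = 3/2 ≈ 1.500
  cycle 1 → 0 → 1: weight = 3, length = 2, mean = 3/2 ≈ 1.500
Minimum mean = 1.500, attained e.g. along the cycle 0 → 1 → 0 with weight 3 and length 2. So λ(A) = 3/2 = 3/2.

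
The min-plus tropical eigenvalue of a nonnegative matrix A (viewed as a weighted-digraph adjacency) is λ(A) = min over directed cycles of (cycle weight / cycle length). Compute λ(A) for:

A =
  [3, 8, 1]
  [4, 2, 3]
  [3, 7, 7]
λ(A) = 2

Enumerate directed cycles and compute their means (weight / length). Sample:
  cycle 0 → 0: weight = 3, length = 1, mean = 3/1 ≈ 3.000
  cycle 1 → 1: weight = 2, length = 1, mean = 2/1 ≈ 2.000
  cycle 2 → 2: weight = 7, length = 1, mean = 7/1 ≈ 7.000
  cycle 0 → 1 → 0: weight = 12, length = 2, mean = 12/2 ≈ 6.000
  cycle 0 → 2 → 0: weight = 4, length = 2, mean = 4/2 ≈ 2.000
  cycle 1 → 0 → 1: weight = 12, length = 2, mean = 12/2 ≈ 6.000
Minimum mean = 2.000, attained e.g. along the cycle 1 → 1 with weight 2 and length 1. So λ(A) = 2/1 = 2.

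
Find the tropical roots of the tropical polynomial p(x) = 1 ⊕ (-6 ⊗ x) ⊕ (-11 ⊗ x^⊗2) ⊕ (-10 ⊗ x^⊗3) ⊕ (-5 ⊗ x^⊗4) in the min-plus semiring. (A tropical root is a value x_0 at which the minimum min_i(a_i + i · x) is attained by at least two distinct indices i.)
Roots: {-5, -1, 5, 7}

Each tropical root is a break point of the lower envelope of the lines y = a_i + i · x (there are 5 lines, with slopes 0, 1, ..., 4). Only the lines that attain the minimum somewhere contribute to roots; other lines are dominated. Here the surviving (envelope) indices are i = 4, i = 3, i = 2, i = 1, i = 0.
Intersections between consecutive envelope lines give the roots: for adjacent envelope indices i < j the intersection is x = (a_i − a_j) / (j − i). Reading off the sorted break points: {-5, -1, 5, 7}.
Verification: at each break x_0, at least two indices attain the minimum of min_i(a_i + i · x_0).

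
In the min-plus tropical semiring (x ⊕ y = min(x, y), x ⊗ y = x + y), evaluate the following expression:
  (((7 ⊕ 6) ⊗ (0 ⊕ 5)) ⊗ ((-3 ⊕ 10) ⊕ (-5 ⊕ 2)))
(((7 ⊕ 6) ⊗ (0 ⊕ 5)) ⊗ ((-3 ⊕ 10) ⊕ (-5 ⊕ 2))) = 1

Expand innermost to outermost. Recall ⊕ takes the minimum of its arguments and ⊗ takes their sum. Working out the expression (((7 ⊕ 6) ⊗ (0 ⊕ 5)) ⊗ ((-3 ⊕ 10) ⊕ (-5 ⊕ 2))) gives 1.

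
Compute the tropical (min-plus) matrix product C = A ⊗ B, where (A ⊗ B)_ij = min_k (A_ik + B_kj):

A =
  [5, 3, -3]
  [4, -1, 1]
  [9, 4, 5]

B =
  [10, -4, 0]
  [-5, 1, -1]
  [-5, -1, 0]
A ⊗ B =
  [-8, -4, -3]
  [-6, 0, -2]
  [-1, 4, 3]

Apply the min-plus product entry-by-entry:
  C[0][0] = min over k of (A[0][0] + B[0][0] = 5 + 10 = 15, A[0][1] + B[1][0] = 3 + -5 = -2, A[0][2] + B[2][0] = -3 + -5 = -8) = -8 (attained at k = 2)
  C[0][1] = min over k of (A[0][0] + B[0][1] = 5 + -4 = 1, A[0][1] + B[1][1] = 3 + 1 = 4, A[0][2] + B[2][1] = -3 + -1 = -4) = -4 (attained at k = 2)
  C[0][2] = min over k of (A[0][0] + B[0][2] = 5 + 0 = 5, A[0][1] + B[1][2] = 3 + -1 = 2, A[0][2] + B[2][2] = -3 + 0 = -3) = -3 (attained at k = 2)
  C[1][0] = min over k of (A[1][0] + B[0][0] = 4 + 10 = 14, A[1][1] + B[1][0] = -1 + -5 = -6, A[1][2] + B[2][0] = 1 + -5 = -4) = -6 (attained at k = 1)
  C[1][1] = min over k of (A[1][0] + B[0][1] = 4 + -4 = 0, A[1][1] + B[1][1] = -1 + 1 = 0, A[1][2] + B[2][1] = 1 + -1 = 0) = 0 (attained at k = 0)
  C[1][2] = min over k of (A[1][0] + B[0][2] = 4 + 0 = 4, A[1][1] + B[1][2] = -1 + -1 = -2, A[1][2] + B[2][2] = 1 + 0 = 1) = -2 (attained at k = 1)
  C[2][0] = min over k of (A[2][0] + B[0][0] = 9 + 10 = 19, A[2][1] + B[1][0] = 4 + -5 = -1, A[2][2] + B[2][0] = 5 + -5 = 0) = -1 (attained at k = 1)
  C[2][1] = min over k of (A[2][0] + B[0][1] = 9 + -4 = 5, A[2][1] + B[1][1] = 4 + 1 = 5, A[2][2] + B[2][1] = 5 + -1 = 4) = 4 (attained at k = 2)
  C[2][2] = min over k of (A[2][0] + B[0][2] = 9 + 0 = 9, A[2][1] + B[1][2] = 4 + -1 = 3, A[2][2] + B[2][2] = 5 + 0 = 5) = 3 (attained at k = 1)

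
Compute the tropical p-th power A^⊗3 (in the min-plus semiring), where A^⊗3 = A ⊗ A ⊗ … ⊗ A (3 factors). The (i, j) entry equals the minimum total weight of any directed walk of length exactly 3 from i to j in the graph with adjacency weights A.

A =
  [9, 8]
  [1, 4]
A^⊗3 =
  [13, 16]
  [9, 12]

Each entry (A^⊗3)_ij equals the minimum over all length-3 walks i = v_0 → v_1 → … → v_3 = j of Σ_t A[v_t][v_{t+1}]. For example, for (i, j) = (0, 1) we minimise over 4 possible intermediate vertex sequences; the minimum is 16, attained along the walk 0 → 1 → 1 → 1.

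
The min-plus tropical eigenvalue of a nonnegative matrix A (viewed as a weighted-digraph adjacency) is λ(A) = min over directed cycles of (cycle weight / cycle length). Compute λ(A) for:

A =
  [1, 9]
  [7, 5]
λ(A) = 1

Enumerate directed cycles and compute their means (weight / length). Sample:
  cycle 0 → 0: weight = 1, length = 1, mean = 1/1 ≈ 1.000
  cycle 1 → 1: weight = 5, length = 1, mean = 5/1 ≈ 5.000
  cycle 0 → 1 → 0: weight = 16, length = 2, mean = 16/2 ≈ 8.000
  cycle 1 → 0 → 1: weight = 16, length = 2, mean = 16/2 ≈ 8.000
Minimum mean = 1.000, attained e.g. along the cycle 0 → 0 with weight 1 and length 1. So λ(A) = 1/1 = 1.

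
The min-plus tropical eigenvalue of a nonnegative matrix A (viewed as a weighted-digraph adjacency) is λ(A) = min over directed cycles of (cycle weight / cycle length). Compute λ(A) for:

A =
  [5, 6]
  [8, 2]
λ(A) = 2

Enumerate directed cycles and compute their means (weight / length). Sample:
  cycle 0 → 0: weight = 5, length = 1, mean = 5/1 ≈ 5.000
  cycle 1 → 1: weight = 2, length = 1, mean = 2/1 ≈ 2.000
  cycle 0 → 1 → 0: weight = 14, length = 2, mean = 14/2 ≈ 7.000
  cycle 1 → 0 → 1: weight = 14, length = 2, mean = 14/2 ≈ 7.000
Minimum mean = 2.000, attained e.g. along the cycle 1 → 1 with weight 2 and length 1. So λ(A) = 2/1 = 2.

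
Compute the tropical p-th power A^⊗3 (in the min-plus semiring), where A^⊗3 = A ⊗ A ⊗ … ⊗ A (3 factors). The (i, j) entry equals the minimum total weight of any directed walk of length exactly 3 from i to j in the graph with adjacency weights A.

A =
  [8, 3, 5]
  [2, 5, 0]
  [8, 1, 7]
A^⊗3 =
  [8, 4, 6]
  [3, 6, 1]
  [8, 2, 6]

Each entry (A^⊗3)_ij equals the minimum over all length-3 walks i = v_0 → v_1 → … → v_3 = j of Σ_t A[v_t][v_{t+1}]. For example, for (i, j) = (0, 2) we minimise over 9 possible intermediate vertex sequences; the minimum is 6, attained along the walk 0 → 2 → 1 → 2.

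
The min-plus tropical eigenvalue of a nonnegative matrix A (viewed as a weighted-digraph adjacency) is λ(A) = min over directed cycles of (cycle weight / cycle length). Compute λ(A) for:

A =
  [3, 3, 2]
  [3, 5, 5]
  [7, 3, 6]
λ(A) = 8/3

Enumerate directed cycles and compute their means (weight / length). Sample:
  cycle 0 → 0: weight = 3, length = 1, mean = 3/1 ≈ 3.000
  cycle 1 → 1: weight = 5, length = 1, mean = 5/1 ≈ 5.000
  cycle 2 → 2: weight = 6, length = 1, mean = 6/1 ≈ 6.000
  cycle 0 → 1 → 0: weight = 6, length = 2, mean = 6/2 ≈ 3.000
  cycle 0 → 2 → 0: weight = 9, length = 2, mean = 9/2 ≈ 4.500
  cycle 1 → 0 → 1: weight = 6, length = 2, mean = 6/2 ≈ 3.000
Minimum mean = 2.667, attained e.g. along the cycle 0 → 2 → 1 → 0 with weight 8 and length 3. So λ(A) = 8/3 = 8/3.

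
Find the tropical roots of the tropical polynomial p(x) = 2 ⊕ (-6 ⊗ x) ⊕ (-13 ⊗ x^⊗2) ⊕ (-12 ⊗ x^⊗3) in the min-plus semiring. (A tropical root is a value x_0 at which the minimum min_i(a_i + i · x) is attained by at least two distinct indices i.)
Roots: {-1, 7, 8}

Each tropical root is a break point of the lower envelope of the lines y = a_i + i · x (there are 4 lines, with slopes 0, 1, ..., 3). Only the lines that attain the minimum somewhere contribute to roots; other lines are dominated. Here the surviving (envelope) indices are i = 3, i = 2, i = 1, i = 0.
Intersections between consecutive envelope lines give the roots: for adjacent envelope indices i < j the intersection is x = (a_i − a_j) / (j − i). Reading off the sorted break points: {-1, 7, 8}.
Verification: at each break x_0, at least two indices attain the minimum of min_i(a_i + i · x_0).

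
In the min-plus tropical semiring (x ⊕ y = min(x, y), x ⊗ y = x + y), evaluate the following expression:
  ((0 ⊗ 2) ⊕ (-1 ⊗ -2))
((0 ⊗ 2) ⊕ (-1 ⊗ -2)) = -3

Expand innermost to outermost. Recall ⊕ takes the minimum of its arguments and ⊗ takes their sum. Working out the expression ((0 ⊗ 2) ⊕ (-1 ⊗ -2)) gives -3.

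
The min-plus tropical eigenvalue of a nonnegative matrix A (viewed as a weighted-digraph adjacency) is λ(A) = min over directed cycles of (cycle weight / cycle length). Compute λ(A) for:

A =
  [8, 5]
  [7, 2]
λ(A) = 2

Enumerate directed cycles and compute their means (weight / length). Sample:
  cycle 0 → 0: weight = 8, length = 1, mean = 8/1 ≈ 8.000
  cycle 1 → 1: weight = 2, length = 1, mean = 2/1 ≈ 2.000
  cycle 0 → 1 → 0: weight = 12, length = 2, mean = 12/2 ≈ 6.000
  cycle 1 → 0 → 1: weight = 12, length = 2, mean = 12/2 ≈ 6.000
Minimum mean = 2.000, attained e.g. along the cycle 1 → 1 with weight 2 and length 1. So λ(A) = 2/1 = 2.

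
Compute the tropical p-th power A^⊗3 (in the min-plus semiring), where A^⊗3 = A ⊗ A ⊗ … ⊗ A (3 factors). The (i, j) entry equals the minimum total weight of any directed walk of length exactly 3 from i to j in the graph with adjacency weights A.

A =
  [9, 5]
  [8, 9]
A^⊗3 =
  [22, 18]
  [21, 22]

Each entry (A^⊗3)_ij equals the minimum over all length-3 walks i = v_0 → v_1 → … → v_3 = j of Σ_t A[v_t][v_{t+1}]. For example, for (i, j) = (0, 1) we minimise over 4 possible intermediate vertex sequences; the minimum is 18, attained along the walk 0 → 1 → 0 → 1.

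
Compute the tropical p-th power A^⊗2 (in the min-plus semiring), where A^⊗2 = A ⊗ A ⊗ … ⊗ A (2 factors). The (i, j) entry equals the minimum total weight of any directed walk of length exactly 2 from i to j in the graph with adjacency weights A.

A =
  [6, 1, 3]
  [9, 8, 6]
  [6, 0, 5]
A^⊗2 =
  [9, 3, 7]
  [12, 6, 11]
  [9, 5, 6]

Each entry (A^⊗2)_ij equals the minimum over all length-2 walks i = v_0 → v_1 → … → v_2 = j of Σ_t A[v_t][v_{t+1}]. For example, for (i, j) = (0, 2) we minimise over 3 possible intermediate vertex sequences; the minimum is 7, attained along the walk 0 → 1 → 2.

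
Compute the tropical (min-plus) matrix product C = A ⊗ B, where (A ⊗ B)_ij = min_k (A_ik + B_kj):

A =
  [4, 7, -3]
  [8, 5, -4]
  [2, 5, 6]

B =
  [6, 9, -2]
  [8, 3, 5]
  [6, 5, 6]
A ⊗ B =
  [3, 2, 2]
  [2, 1, 2]
  [8, 8, 0]

Apply the min-plus product entry-by-entry:
  C[0][0] = min over k of (A[0][0] + B[0][0] = 4 + 6 = 10, A[0][1] + B[1][0] = 7 + 8 = 15, A[0][2] + B[2][0] = -3 + 6 = 3) = 3 (attained at k = 2)
  C[0][1] = min over k of (A[0][0] + B[0][1] = 4 + 9 = 13, A[0][1] + B[1][1] = 7 + 3 = 10, A[0][2] + B[2][1] = -3 + 5 = 2) = 2 (attained at k = 2)
  C[0][2] = min over k of (A[0][0] + B[0][2] = 4 + -2 = 2, A[0][1] + B[1][2] = 7 + 5 = 12, A[0][2] + B[2][2] = -3 + 6 = 3) = 2 (attained at k = 0)
  C[1][0] = min over k of (A[1][0] + B[0][0] = 8 + 6 = 14, A[1][1] + B[1][0] = 5 + 8 = 13, A[1][2] + B[2][0] = -4 + 6 = 2) = 2 (attained at k = 2)
  C[1][1] = min over k of (A[1][0] + B[0][1] = 8 + 9 = 17, A[1][1] + B[1][1] = 5 + 3 = 8, A[1][2] + B[2][1] = -4 + 5 = 1) = 1 (attained at k = 2)
  C[1][2] = min over k of (A[1][0] + B[0][2] = 8 + -2 = 6, A[1][1] + B[1][2] = 5 + 5 = 10, A[1][2] + B[2][2] = -4 + 6 = 2) = 2 (attained at k = 2)
  C[2][0] = min over k of (A[2][0] + B[0][0] = 2 + 6 = 8, A[2][1] + B[1][0] = 5 + 8 = 13, A[2][2] + B[2][0] = 6 + 6 = 12) = 8 (attained at k = 0)
  C[2][1] = min over k of (A[2][0] + B[0][1] = 2 + 9 = 11, A[2][1] + B[1][1] = 5 + 3 = 8, A[2][2] + B[2][1] = 6 + 5 = 11) = 8 (attained at k = 1)
  C[2][2] = min over k of (A[2][0] + B[0][2] = 2 + -2 = 0, A[2][1] + B[1][2] = 5 + 5 = 10, A[2][2] + B[2][2] = 6 + 6 = 12) = 0 (attained at k = 0)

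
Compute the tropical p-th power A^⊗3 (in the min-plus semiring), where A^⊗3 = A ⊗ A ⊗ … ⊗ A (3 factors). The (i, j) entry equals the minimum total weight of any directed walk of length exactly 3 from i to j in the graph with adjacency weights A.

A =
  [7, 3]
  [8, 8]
A^⊗3 =
  [18, 14]
  [19, 18]

Each entry (A^⊗3)_ij equals the minimum over all length-3 walks i = v_0 → v_1 → … → v_3 = j of Σ_t A[v_t][v_{t+1}]. For example, for (i, j) = (0, 1) we minimise over 4 possible intermediate vertex sequences; the minimum is 14, attained along the walk 0 → 1 → 0 → 1.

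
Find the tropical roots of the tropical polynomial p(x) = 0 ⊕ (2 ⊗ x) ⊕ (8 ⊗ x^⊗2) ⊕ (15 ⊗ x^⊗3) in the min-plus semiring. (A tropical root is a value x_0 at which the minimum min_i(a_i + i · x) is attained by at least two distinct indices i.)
Roots: {-7, -6, -2}

Each tropical root is a break point of the lower envelope of the lines y = a_i + i · x (there are 4 lines, with slopes 0, 1, ..., 3). Only the lines that attain the minimum somewhere contribute to roots; other lines are dominated. Here the surviving (envelope) indices are i = 3, i = 2, i = 1, i = 0.
Intersections between consecutive envelope lines give the roots: for adjacent envelope indices i < j the intersection is x = (a_i − a_j) / (j − i). Reading off the sorted break points: {-7, -6, -2}.
Verification: at each break x_0, at least two indices attain the minimum of min_i(a_i + i · x_0).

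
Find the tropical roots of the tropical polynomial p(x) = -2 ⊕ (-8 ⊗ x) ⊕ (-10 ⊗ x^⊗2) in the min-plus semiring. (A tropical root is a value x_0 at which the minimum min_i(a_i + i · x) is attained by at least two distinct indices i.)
Roots: {2, 6}

Each tropical root is a break point of the lower envelope of the lines y = a_i + i · x (there are 3 lines, with slopes 0, 1, ..., 2). Only the lines that attain the minimum somewhere contribute to roots; other lines are dominated. Here the surviving (envelope) indices are i = 2, i = 1, i = 0.
Intersections between consecutive envelope lines give the roots: for adjacent envelope indices i < j the intersection is x = (a_i − a_j) / (j − i). Reading off the sorted break points: {2, 6}.
Verification: at each break x_0, at least two indices attain the minimum of min_i(a_i + i · x_0).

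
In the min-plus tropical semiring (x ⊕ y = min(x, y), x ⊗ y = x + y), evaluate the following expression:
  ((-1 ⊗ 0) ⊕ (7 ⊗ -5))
((-1 ⊗ 0) ⊕ (7 ⊗ -5)) = -1

Expand innermost to outermost. Recall ⊕ takes the minimum of its arguments and ⊗ takes their sum. Working out the expression ((-1 ⊗ 0) ⊕ (7 ⊗ -5)) gives -1.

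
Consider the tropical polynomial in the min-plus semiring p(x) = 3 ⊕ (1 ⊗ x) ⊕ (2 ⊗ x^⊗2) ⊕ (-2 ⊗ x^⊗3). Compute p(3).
p(3) = 3

A tropical monomial a ⊗ x^⊗i evaluates to a + i · x. Evaluating each term at x = 3:
  Term 0 contributes 3 + 0 · 3 = 3
  Term 1 contributes 1 + 1 · 3 = 4
  Term 2 contributes 2 + 2 · 3 = 8
  Term 3 contributes -2 + 3 · 3 = 7
p(3) = ⊕ of these = min[3, 4, 8, 7] = 3.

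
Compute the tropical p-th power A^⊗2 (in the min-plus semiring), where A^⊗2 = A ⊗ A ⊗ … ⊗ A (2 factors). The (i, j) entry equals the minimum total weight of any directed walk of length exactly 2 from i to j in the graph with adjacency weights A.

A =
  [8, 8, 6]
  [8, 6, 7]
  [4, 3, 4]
A^⊗2 =
  [10, 9, 10]
  [11, 10, 11]
  [8, 7, 8]

Each entry (A^⊗2)_ij equals the minimum over all length-2 walks i = v_0 → v_1 → … → v_2 = j of Σ_t A[v_t][v_{t+1}]. For example, for (i, j) = (0, 2) we minimise over 3 possible intermediate vertex sequences; the minimum is 10, attained along the walk 0 → 2 → 2.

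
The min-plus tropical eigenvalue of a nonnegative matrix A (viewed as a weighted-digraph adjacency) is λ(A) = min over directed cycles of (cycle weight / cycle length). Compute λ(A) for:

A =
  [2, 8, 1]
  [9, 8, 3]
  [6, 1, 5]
λ(A) = 2

Enumerate directed cycles and compute their means (weight / length). Sample:
  cycle 0 → 0: weight = 2, length = 1, mean = 2/1 ≈ 2.000
  cycle 1 → 1: weight = 8, length = 1, mean = 8/1 ≈ 8.000
  cycle 2 → 2: weight = 5, length = 1, mean = 5/1 ≈ 5.000
  cycle 0 → 1 → 0: weight = 17, length = 2, mean = 17/2 ≈ 8.500
  cycle 0 → 2 → 0: weight = 7, length = 2, mean = 7/2 ≈ 3.500
  cycle 1 → 0 → 1: weight = 17, length = 2, mean = 17/2 ≈ 8.500
Minimum mean = 2.000, attained e.g. along the cycle 0 → 0 with weight 2 and length 1. So λ(A) = 2/1 = 2.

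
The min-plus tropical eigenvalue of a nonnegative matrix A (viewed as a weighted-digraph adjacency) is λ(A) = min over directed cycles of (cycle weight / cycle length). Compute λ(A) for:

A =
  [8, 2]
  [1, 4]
λ(A) = 3/2

Enumerate directed cycles and compute their means (weight / length). Sample:
  cycle 0 → 0: weight = 8, length = 1, mean = 8/1 ≈ 8.000
  cycle 1 → 1: weight = 4, length = 1, mean = 4/1 ≈ 4.000
  cycle 0 → 1 → 0: weight = 3, length = 2, mean = 3/2 ≈ 1.500
  cycle 1 → 0 → 1: weight = 3, length = 2, mean = 3/2 ≈ 1.500
Minimum mean = 1.500, attained e.g. along the cycle 0 → 1 → 0 with weight 3 and length 2. So λ(A) = 3/2 = 3/2.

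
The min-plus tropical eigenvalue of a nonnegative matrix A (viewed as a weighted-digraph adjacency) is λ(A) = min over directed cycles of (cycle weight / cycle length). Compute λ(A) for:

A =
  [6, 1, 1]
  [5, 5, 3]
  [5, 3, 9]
λ(A) = 3

Enumerate directed cycles and compute their means (weight / length). Sample:
  cycle 0 → 0: weight = 6, length = 1, mean = 6/1 ≈ 6.000
  cycle 1 → 1: weight = 5, length = 1, mean = 5/1 ≈ 5.000
  cycle 2 → 2: weight = 9, length = 1, mean = 9/1 ≈ 9.000
  cycle 0 → 1 → 0: weight = 6, length = 2, mean = 6/2 ≈ 3.000
  cycle 0 → 2 → 0: weight = 6, length = 2, mean = 6/2 ≈ 3.000
  cycle 1 → 0 → 1: weight = 6, length = 2, mean = 6/2 ≈ 3.000
Minimum mean = 3.000, attained e.g. along the cycle 0 → 1 → 0 with weight 6 and length 2. So λ(A) = 6/2 = 3.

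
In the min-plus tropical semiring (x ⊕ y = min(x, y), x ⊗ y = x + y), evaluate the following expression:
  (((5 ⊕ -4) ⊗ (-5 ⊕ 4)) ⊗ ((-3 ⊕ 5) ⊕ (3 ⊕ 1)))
(((5 ⊕ -4) ⊗ (-5 ⊕ 4)) ⊗ ((-3 ⊕ 5) ⊕ (3 ⊕ 1))) = -12

Expand innermost to outermost. Recall ⊕ takes the minimum of its arguments and ⊗ takes their sum. Working out the expression (((5 ⊕ -4) ⊗ (-5 ⊕ 4)) ⊗ ((-3 ⊕ 5) ⊕ (3 ⊕ 1))) gives -12.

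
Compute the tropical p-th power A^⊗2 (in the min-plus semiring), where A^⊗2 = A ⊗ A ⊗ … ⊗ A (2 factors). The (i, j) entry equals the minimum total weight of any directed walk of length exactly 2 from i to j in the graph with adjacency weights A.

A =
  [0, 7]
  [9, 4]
A^⊗2 =
  [0, 7]
  [9, 8]

Each entry (A^⊗2)_ij equals the minimum over all length-2 walks i = v_0 → v_1 → … → v_2 = j of Σ_t A[v_t][v_{t+1}]. For example, for (i, j) = (0, 1) we minimise over 2 possible intermediate vertex sequences; the minimum is 7, attained along the walk 0 → 0 → 1.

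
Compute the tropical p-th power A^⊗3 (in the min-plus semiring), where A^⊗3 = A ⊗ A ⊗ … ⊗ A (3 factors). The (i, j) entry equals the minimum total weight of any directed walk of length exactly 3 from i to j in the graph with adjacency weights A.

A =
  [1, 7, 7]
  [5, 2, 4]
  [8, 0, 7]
A^⊗3 =
  [3, 8, 9]
  [7, 6, 8]
  [6, 4, 6]

Each entry (A^⊗3)_ij equals the minimum over all length-3 walks i = v_0 → v_1 → … → v_3 = j of Σ_t A[v_t][v_{t+1}]. For example, for (i, j) = (0, 2) we minimise over 9 possible intermediate vertex sequences; the minimum is 9, attained along the walk 0 → 0 → 0 → 2.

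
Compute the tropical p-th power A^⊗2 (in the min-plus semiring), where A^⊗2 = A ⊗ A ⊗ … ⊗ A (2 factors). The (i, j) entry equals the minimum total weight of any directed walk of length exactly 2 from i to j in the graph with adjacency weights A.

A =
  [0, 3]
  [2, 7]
A^⊗2 =
  [0, 3]
  [2, 5]

Each entry (A^⊗2)_ij equals the minimum over all length-2 walks i = v_0 → v_1 → … → v_2 = j of Σ_t A[v_t][v_{t+1}]. For example, for (i, j) = (0, 1) we minimise over 2 possible intermediate vertex sequences; the minimum is 3, attained along the walk 0 → 0 → 1.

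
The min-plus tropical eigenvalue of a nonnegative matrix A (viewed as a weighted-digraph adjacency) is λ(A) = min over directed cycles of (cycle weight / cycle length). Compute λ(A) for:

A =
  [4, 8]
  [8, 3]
λ(A) = 3

Enumerate directed cycles and compute their means (weight / length). Sample:
  cycle 0 → 0: weight = 4, length = 1, mean = 4/1 ≈ 4.000
  cycle 1 → 1: weight = 3, length = 1, mean = 3/1 ≈ 3.000
  cycle 0 → 1 → 0: weight = 16, length = 2, mean = 16/2 ≈ 8.000
  cycle 1 → 0 → 1: weight = 16, length = 2, mean = 16/2 ≈ 8.000
Minimum mean = 3.000, attained e.g. along the cycle 1 → 1 with weight 3 and length 1. So λ(A) = 3/1 = 3.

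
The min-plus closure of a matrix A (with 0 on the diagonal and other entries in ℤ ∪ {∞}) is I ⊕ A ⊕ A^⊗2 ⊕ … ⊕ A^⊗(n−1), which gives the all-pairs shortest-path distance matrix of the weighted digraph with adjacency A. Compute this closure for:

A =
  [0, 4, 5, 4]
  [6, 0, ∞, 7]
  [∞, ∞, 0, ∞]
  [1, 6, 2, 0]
Closure =
  [0, 4, 5, 4]
  [6, 0, 9, 7]
  [∞, ∞, 0, ∞]
  [1, 5, 2, 0]

This is the Floyd-Warshall all-pairs shortest-path computation. For each intermediate vertex k = 0, 1, …, 3, update dist[i][j] ← min(dist[i][j], dist[i][k] + dist[k][j]). The final matrix gives, for each (i, j), the minimum total weight of any directed path from i to j (possibly empty when i = j).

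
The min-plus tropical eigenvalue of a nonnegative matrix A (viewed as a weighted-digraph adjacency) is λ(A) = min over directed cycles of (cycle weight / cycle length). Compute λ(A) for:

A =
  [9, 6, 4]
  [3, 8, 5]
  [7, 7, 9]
λ(A) = 9/2

Enumerate directed cycles and compute their means (weight / length). Sample:
  cycle 0 → 0: weight = 9, length = 1, mean = 9/1 ≈ 9.000
  cycle 1 → 1: weight = 8, length = 1, mean = 8/1 ≈ 8.000
  cycle 2 → 2: weight = 9, length = 1, mean = 9/1 ≈ 9.000
  cycle 0 → 1 → 0: weight = 9, length = 2, mean = 9/2 ≈ 4.500
  cycle 0 → 2 → 0: weight = 11, length = 2, mean = 11/2 ≈ 5.500
  cycle 1 → 0 → 1: weight = 9, length = 2, mean = 9/2 ≈ 4.500
Minimum mean = 4.500, attained e.g. along the cycle 0 → 1 → 0 with weight 9 and length 2. So λ(A) = 9/2 = 9/2.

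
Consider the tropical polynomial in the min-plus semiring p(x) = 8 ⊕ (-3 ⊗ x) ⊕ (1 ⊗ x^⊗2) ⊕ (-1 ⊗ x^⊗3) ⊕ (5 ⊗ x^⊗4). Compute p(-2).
p(-2) = -7

A tropical monomial a ⊗ x^⊗i evaluates to a + i · x. Evaluating each term at x = -2:
  Term 0 contributes 8 + 0 · -2 = 8
  Term 1 contributes -3 + 1 · -2 = -5
  Term 2 contributes 1 + 2 · -2 = -3
  Term 3 contributes -1 + 3 · -2 = -7
  Term 4 contributes 5 + 4 · -2 = -3
p(-2) = ⊕ of these = min[8, -5, -3, -7, -3] = -7.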